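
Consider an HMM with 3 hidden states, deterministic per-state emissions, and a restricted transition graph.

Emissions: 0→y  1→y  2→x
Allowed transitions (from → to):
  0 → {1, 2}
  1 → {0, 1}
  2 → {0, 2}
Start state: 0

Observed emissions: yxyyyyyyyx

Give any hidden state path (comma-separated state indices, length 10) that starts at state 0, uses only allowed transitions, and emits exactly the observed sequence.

0,2,0,1,1,1,1,1,0,2

  [0] y  {0,1}  => 0  start
  [1] x  {2}  => 2  0->2 ok
  [2] y  {0,1}  => 0  2->0 ok
  [3] y  {0,1}  => 1  0->1 ok
  [4] y  {0,1}  => 1  1->1 ok
  [5] y  {0,1}  => 1  1->1 ok
  [6] y  {0,1}  => 1  1->1 ok
  [7] y  {0,1}  => 1  1->1 ok
  [8] y  {0,1}  => 0  1->0 ok
  [9] x  {2}  => 2  0->2 ok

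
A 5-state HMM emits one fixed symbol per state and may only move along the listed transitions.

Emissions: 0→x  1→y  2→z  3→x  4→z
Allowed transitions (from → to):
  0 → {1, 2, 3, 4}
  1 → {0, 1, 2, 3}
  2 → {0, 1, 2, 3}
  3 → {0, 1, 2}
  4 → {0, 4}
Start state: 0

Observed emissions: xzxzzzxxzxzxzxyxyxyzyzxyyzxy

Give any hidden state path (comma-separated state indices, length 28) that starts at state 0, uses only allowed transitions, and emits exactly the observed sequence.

  0: obs=x cand={0,3} pick 0 [start]
  1: obs=z cand={2,4} pick 2 [0->2 ok]
  2: obs=x cand={0,3} pick 3 [2->3 ok]
  3: obs=z cand={2,4} pick 2 [3->2 ok]
  4: obs=z cand={2,4} pick 2 [2->2 ok]
  5: obs=z cand={2,4} pick 2 [2->2 ok]
  6: obs=x cand={0,3} pick 3 [2->3 ok]
  7: obs=x cand={0,3} pick 0 [3->0 ok]
  8: obs=z cand={2,4} pick 4 [0->4 ok]
  9: obs=x cand={0,3} pick 0 [4->0 ok]
  10: obs=z cand={2,4} pick 2 [0->2 ok]
  11: obs=x cand={0,3} pick 0 [2->0 ok]
  12: obs=z cand={2,4} pick 2 [0->2 ok]
  13: obs=x cand={0,3} pick 3 [2->3 ok]
  14: obs=y cand={1} pick 1 [3->1 ok]
  15: obs=x cand={0,3} pick 0 [1->0 ok]
  16: obs=y cand={1} pick 1 [0->1 ok]
  17: obs=x cand={0,3} pick 0 [1->0 ok]
  18: obs=y cand={1} pick 1 [0->1 ok]
  19: obs=z cand={2,4} pick 2 [1->2 ok]
  20: obs=y cand={1} pick 1 [2->1 ok]
  21: obs=z cand={2,4} pick 2 [1->2 ok]
  22: obs=x cand={0,3} pick 3 [2->3 ok]
  23: obs=y cand={1} pick 1 [3->1 ok]
  24: obs=y cand={1} pick 1 [1->1 ok]
  25: obs=z cand={2,4} pick 2 [1->2 ok]
  26: obs=x cand={0,3} pick 0 [2->0 ok]
  27: obs=y cand={1} pick 1 [0->1 ok]

0,2,3,2,2,2,3,0,4,0,2,0,2,3,1,0,1,0,1,2,1,2,3,1,1,2,0,1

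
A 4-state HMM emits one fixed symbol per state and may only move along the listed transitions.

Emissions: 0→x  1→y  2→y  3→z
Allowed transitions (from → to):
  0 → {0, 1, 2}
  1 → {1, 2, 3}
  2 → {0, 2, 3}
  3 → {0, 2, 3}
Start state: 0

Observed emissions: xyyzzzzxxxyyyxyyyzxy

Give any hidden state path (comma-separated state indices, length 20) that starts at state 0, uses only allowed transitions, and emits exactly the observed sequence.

  t0 'x' -> {0}, take 0 (start)
  t1 'y' -> {1,2}, take 1 (0->1 ok)
  t2 'y' -> {1,2}, take 1 (1->1 ok)
  t3 'z' -> {3}, take 3 (1->3 ok)
  t4 'z' -> {3}, take 3 (3->3 ok)
  t5 'z' -> {3}, take 3 (3->3 ok)
  t6 'z' -> {3}, take 3 (3->3 ok)
  t7 'x' -> {0}, take 0 (3->0 ok)
  t8 'x' -> {0}, take 0 (0->0 ok)
  t9 'x' -> {0}, take 0 (0->0 ok)
  t10 'y' -> {1,2}, take 2 (0->2 ok)
  t11 'y' -> {1,2}, take 2 (2->2 ok)
  t12 'y' -> {1,2}, take 2 (2->2 ok)
  t13 'x' -> {0}, take 0 (2->0 ok)
  t14 'y' -> {1,2}, take 1 (0->1 ok)
  t15 'y' -> {1,2}, take 1 (1->1 ok)
  t16 'y' -> {1,2}, take 2 (1->2 ok)
  t17 'z' -> {3}, take 3 (2->3 ok)
  t18 'x' -> {0}, take 0 (3->0 ok)
  t19 'y' -> {1,2}, take 2 (0->2 ok)

0,1,1,3,3,3,3,0,0,0,2,2,2,0,1,1,2,3,0,2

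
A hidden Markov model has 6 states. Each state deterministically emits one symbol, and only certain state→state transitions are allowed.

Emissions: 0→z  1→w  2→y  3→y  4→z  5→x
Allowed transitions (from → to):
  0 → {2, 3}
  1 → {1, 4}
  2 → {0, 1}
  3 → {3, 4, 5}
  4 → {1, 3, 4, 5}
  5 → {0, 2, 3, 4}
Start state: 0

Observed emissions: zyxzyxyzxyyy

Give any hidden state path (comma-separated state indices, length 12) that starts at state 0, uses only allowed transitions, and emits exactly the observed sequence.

0,3,5,4,3,5,3,4,5,3,3,3

  t0 'z' -> {0,4}, take 0 (start)
  t1 'y' -> {2,3}, take 3 (0->3 ok)
  t2 'x' -> {5}, take 5 (3->5 ok)
  t3 'z' -> {0,4}, take 4 (5->4 ok)
  t4 'y' -> {2,3}, take 3 (4->3 ok)
  t5 'x' -> {5}, take 5 (3->5 ok)
  t6 'y' -> {2,3}, take 3 (5->3 ok)
  t7 'z' -> {0,4}, take 4 (3->4 ok)
  t8 'x' -> {5}, take 5 (4->5 ok)
  t9 'y' -> {2,3}, take 3 (5->3 ok)
  t10 'y' -> {2,3}, take 3 (3->3 ok)
  t11 'y' -> {2,3}, take 3 (3->3 ok)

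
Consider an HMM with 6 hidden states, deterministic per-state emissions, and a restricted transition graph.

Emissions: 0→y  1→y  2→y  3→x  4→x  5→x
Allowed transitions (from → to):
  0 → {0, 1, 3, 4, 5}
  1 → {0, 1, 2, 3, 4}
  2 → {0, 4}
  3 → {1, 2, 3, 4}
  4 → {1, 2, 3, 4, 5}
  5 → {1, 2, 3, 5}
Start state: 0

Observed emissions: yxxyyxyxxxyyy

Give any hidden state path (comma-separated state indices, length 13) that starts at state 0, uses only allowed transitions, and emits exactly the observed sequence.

  0: obs=y cand={0,1,2} pick 0 [start]
  1: obs=x cand={3,4,5} pick 5 [0->5 ok]
  2: obs=x cand={3,4,5} pick 5 [5->5 ok]
  3: obs=y cand={0,1,2} pick 1 [5->1 ok]
  4: obs=y cand={0,1,2} pick 0 [1->0 ok]
  5: obs=x cand={3,4,5} pick 4 [0->4 ok]
  6: obs=y cand={0,1,2} pick 2 [4->2 ok]
  7: obs=x cand={3,4,5} pick 4 [2->4 ok]
  8: obs=x cand={3,4,5} pick 4 [4->4 ok]
  9: obs=x cand={3,4,5} pick 5 [4->5 ok]
  10: obs=y cand={0,1,2} pick 2 [5->2 ok]
  11: obs=y cand={0,1,2} pick 0 [2->0 ok]
  12: obs=y cand={0,1,2} pick 0 [0->0 ok]

0,5,5,1,0,4,2,4,4,5,2,0,0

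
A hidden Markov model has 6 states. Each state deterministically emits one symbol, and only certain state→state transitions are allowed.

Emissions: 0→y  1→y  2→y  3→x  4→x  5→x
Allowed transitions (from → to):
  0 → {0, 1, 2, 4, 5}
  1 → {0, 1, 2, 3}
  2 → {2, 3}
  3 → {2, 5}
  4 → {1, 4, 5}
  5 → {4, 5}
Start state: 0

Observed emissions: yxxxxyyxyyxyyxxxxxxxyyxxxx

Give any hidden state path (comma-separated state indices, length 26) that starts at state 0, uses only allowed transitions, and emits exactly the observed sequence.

0,5,4,5,4,1,2,3,2,2,3,2,2,3,5,4,4,4,4,4,1,2,3,5,5,4

  0: obs=y cand={0,1,2} pick 0 [start]
  1: obs=x cand={3,4,5} pick 5 [0->5 ok]
  2: obs=x cand={3,4,5} pick 4 [5->4 ok]
  3: obs=x cand={3,4,5} pick 5 [4->5 ok]
  4: obs=x cand={3,4,5} pick 4 [5->4 ok]
  5: obs=y cand={0,1,2} pick 1 [4->1 ok]
  6: obs=y cand={0,1,2} pick 2 [1->2 ok]
  7: obs=x cand={3,4,5} pick 3 [2->3 ok]
  8: obs=y cand={0,1,2} pick 2 [3->2 ok]
  9: obs=y cand={0,1,2} pick 2 [2->2 ok]
  10: obs=x cand={3,4,5} pick 3 [2->3 ok]
  11: obs=y cand={0,1,2} pick 2 [3->2 ok]
  12: obs=y cand={0,1,2} pick 2 [2->2 ok]
  13: obs=x cand={3,4,5} pick 3 [2->3 ok]
  14: obs=x cand={3,4,5} pick 5 [3->5 ok]
  15: obs=x cand={3,4,5} pick 4 [5->4 ok]
  16: obs=x cand={3,4,5} pick 4 [4->4 ok]
  17: obs=x cand={3,4,5} pick 4 [4->4 ok]
  18: obs=x cand={3,4,5} pick 4 [4->4 ok]
  19: obs=x cand={3,4,5} pick 4 [4->4 ok]
  20: obs=y cand={0,1,2} pick 1 [4->1 ok]
  21: obs=y cand={0,1,2} pick 2 [1->2 ok]
  22: obs=x cand={3,4,5} pick 3 [2->3 ok]
  23: obs=x cand={3,4,5} pick 5 [3->5 ok]
  24: obs=x cand={3,4,5} pick 5 [5->5 ok]
  25: obs=x cand={3,4,5} pick 4 [5->4 ok]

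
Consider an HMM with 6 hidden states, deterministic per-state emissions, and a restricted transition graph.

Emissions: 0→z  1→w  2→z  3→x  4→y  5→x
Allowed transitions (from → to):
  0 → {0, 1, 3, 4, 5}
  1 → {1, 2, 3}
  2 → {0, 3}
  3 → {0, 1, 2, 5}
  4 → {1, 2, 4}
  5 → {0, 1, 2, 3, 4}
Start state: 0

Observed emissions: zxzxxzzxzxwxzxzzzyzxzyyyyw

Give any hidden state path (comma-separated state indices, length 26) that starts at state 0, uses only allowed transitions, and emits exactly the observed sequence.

0,3,0,5,3,0,0,3,2,3,1,3,0,3,2,0,0,4,2,3,0,4,4,4,4,1

  0: obs=z cand={0,2} pick 0 [start]
  1: obs=x cand={3,5} pick 3 [0->3 ok]
  2: obs=z cand={0,2} pick 0 [3->0 ok]
  3: obs=x cand={3,5} pick 5 [0->5 ok]
  4: obs=x cand={3,5} pick 3 [5->3 ok]
  5: obs=z cand={0,2} pick 0 [3->0 ok]
  6: obs=z cand={0,2} pick 0 [0->0 ok]
  7: obs=x cand={3,5} pick 3 [0->3 ok]
  8: obs=z cand={0,2} pick 2 [3->2 ok]
  9: obs=x cand={3,5} pick 3 [2->3 ok]
  10: obs=w cand={1} pick 1 [3->1 ok]
  11: obs=x cand={3,5} pick 3 [1->3 ok]
  12: obs=z cand={0,2} pick 0 [3->0 ok]
  13: obs=x cand={3,5} pick 3 [0->3 ok]
  14: obs=z cand={0,2} pick 2 [3->2 ok]
  15: obs=z cand={0,2} pick 0 [2->0 ok]
  16: obs=z cand={0,2} pick 0 [0->0 ok]
  17: obs=y cand={4} pick 4 [0->4 ok]
  18: obs=z cand={0,2} pick 2 [4->2 ok]
  19: obs=x cand={3,5} pick 3 [2->3 ok]
  20: obs=z cand={0,2} pick 0 [3->0 ok]
  21: obs=y cand={4} pick 4 [0->4 ok]
  22: obs=y cand={4} pick 4 [4->4 ok]
  23: obs=y cand={4} pick 4 [4->4 ok]
  24: obs=y cand={4} pick 4 [4->4 ok]
  25: obs=w cand={1} pick 1 [4->1 ok]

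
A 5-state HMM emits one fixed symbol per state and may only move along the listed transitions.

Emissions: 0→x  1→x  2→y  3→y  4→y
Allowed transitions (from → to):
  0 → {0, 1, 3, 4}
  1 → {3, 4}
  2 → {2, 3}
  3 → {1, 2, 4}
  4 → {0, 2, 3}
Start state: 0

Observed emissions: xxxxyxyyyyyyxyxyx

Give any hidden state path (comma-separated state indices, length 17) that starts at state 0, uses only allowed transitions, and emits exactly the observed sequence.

  pos 0: x in {0,1}, choose 0; start
  pos 1: x in {0,1}, choose 0; 0->0 ok
  pos 2: x in {0,1}, choose 0; 0->0 ok
  pos 3: x in {0,1}, choose 0; 0->0 ok
  pos 4: y in {2,3,4}, choose 4; 0->4 ok
  pos 5: x in {0,1}, choose 0; 4->0 ok
  pos 6: y in {2,3,4}, choose 4; 0->4 ok
  pos 7: y in {2,3,4}, choose 3; 4->3 ok
  pos 8: y in {2,3,4}, choose 2; 3->2 ok
  pos 9: y in {2,3,4}, choose 2; 2->2 ok
  pos 10: y in {2,3,4}, choose 2; 2->2 ok
  pos 11: y in {2,3,4}, choose 3; 2->3 ok
  pos 12: x in {0,1}, choose 1; 3->1 ok
  pos 13: y in {2,3,4}, choose 3; 1->3 ok
  pos 14: x in {0,1}, choose 1; 3->1 ok
  pos 15: y in {2,3,4}, choose 4; 1->4 ok
  pos 16: x in {0,1}, choose 0; 4->0 ok

0,0,0,0,4,0,4,3,2,2,2,3,1,3,1,4,0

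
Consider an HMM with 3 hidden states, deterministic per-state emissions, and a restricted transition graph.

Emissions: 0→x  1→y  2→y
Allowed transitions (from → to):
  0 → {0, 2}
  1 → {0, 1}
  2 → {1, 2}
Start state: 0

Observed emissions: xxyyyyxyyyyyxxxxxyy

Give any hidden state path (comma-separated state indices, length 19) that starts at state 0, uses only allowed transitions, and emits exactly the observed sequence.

  0: obs=x cand={0} pick 0 [start]
  1: obs=x cand={0} pick 0 [0->0 ok]
  2: obs=y cand={1,2} pick 2 [0->2 ok]
  3: obs=y cand={1,2} pick 2 [2->2 ok]
  4: obs=y cand={1,2} pick 2 [2->2 ok]
  5: obs=y cand={1,2} pick 1 [2->1 ok]
  6: obs=x cand={0} pick 0 [1->0 ok]
  7: obs=y cand={1,2} pick 2 [0->2 ok]
  8: obs=y cand={1,2} pick 2 [2->2 ok]
  9: obs=y cand={1,2} pick 1 [2->1 ok]
  10: obs=y cand={1,2} pick 1 [1->1 ok]
  11: obs=y cand={1,2} pick 1 [1->1 ok]
  12: obs=x cand={0} pick 0 [1->0 ok]
  13: obs=x cand={0} pick 0 [0->0 ok]
  14: obs=x cand={0} pick 0 [0->0 ok]
  15: obs=x cand={0} pick 0 [0->0 ok]
  16: obs=x cand={0} pick 0 [0->0 ok]
  17: obs=y cand={1,2} pick 2 [0->2 ok]
  18: obs=y cand={1,2} pick 2 [2->2 ok]

0,0,2,2,2,1,0,2,2,1,1,1,0,0,0,0,0,2,2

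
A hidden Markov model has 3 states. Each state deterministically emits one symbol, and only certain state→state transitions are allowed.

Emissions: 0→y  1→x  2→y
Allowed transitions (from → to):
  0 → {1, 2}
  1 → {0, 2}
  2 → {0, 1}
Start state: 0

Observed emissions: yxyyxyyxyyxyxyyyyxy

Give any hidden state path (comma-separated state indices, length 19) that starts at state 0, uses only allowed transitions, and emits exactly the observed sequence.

  pos 0: y in {0,2}, choose 0; start
  pos 1: x in {1}, choose 1; 0->1 ok
  pos 2: y in {0,2}, choose 2; 1->2 ok
  pos 3: y in {0,2}, choose 0; 2->0 ok
  pos 4: x in {1}, choose 1; 0->1 ok
  pos 5: y in {0,2}, choose 0; 1->0 ok
  pos 6: y in {0,2}, choose 2; 0->2 ok
  pos 7: x in {1}, choose 1; 2->1 ok
  pos 8: y in {0,2}, choose 0; 1->0 ok
  pos 9: y in {0,2}, choose 2; 0->2 ok
  pos 10: x in {1}, choose 1; 2->1 ok
  pos 11: y in {0,2}, choose 0; 1->0 ok
  pos 12: x in {1}, choose 1; 0->1 ok
  pos 13: y in {0,2}, choose 2; 1->2 ok
  pos 14: y in {0,2}, choose 0; 2->0 ok
  pos 15: y in {0,2}, choose 2; 0->2 ok
  pos 16: y in {0,2}, choose 0; 2->0 ok
  pos 17: x in {1}, choose 1; 0->1 ok
  pos 18: y in {0,2}, choose 0; 1->0 ok

0,1,2,0,1,0,2,1,0,2,1,0,1,2,0,2,0,1,0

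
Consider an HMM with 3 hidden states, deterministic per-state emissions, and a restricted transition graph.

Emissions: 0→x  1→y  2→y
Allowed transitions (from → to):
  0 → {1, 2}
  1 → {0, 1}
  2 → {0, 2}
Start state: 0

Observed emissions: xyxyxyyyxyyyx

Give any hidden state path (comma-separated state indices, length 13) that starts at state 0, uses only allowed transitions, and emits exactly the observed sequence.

  pos 0: x in {0}, choose 0; start
  pos 1: y in {1,2}, choose 2; 0->2 ok
  pos 2: x in {0}, choose 0; 2->0 ok
  pos 3: y in {1,2}, choose 1; 0->1 ok
  pos 4: x in {0}, choose 0; 1->0 ok
  pos 5: y in {1,2}, choose 1; 0->1 ok
  pos 6: y in {1,2}, choose 1; 1->1 ok
  pos 7: y in {1,2}, choose 1; 1->1 ok
  pos 8: x in {0}, choose 0; 1->0 ok
  pos 9: y in {1,2}, choose 2; 0->2 ok
  pos 10: y in {1,2}, choose 2; 2->2 ok
  pos 11: y in {1,2}, choose 2; 2->2 ok
  pos 12: x in {0}, choose 0; 2->0 ok

0,2,0,1,0,1,1,1,0,2,2,2,0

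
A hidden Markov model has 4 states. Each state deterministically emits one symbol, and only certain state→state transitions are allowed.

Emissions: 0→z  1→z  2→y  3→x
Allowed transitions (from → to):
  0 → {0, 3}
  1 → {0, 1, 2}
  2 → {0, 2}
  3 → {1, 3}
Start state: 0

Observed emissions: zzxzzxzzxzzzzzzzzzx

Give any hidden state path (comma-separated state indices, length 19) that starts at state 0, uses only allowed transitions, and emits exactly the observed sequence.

  0: obs=z cand={0,1} pick 0 [start]
  1: obs=z cand={0,1} pick 0 [0->0 ok]
  2: obs=x cand={3} pick 3 [0->3 ok]
  3: obs=z cand={0,1} pick 1 [3->1 ok]
  4: obs=z cand={0,1} pick 0 [1->0 ok]
  5: obs=x cand={3} pick 3 [0->3 ok]
  6: obs=z cand={0,1} pick 1 [3->1 ok]
  7: obs=z cand={0,1} pick 0 [1->0 ok]
  8: obs=x cand={3} pick 3 [0->3 ok]
  9: obs=z cand={0,1} pick 1 [3->1 ok]
  10: obs=z cand={0,1} pick 1 [1->1 ok]
  11: obs=z cand={0,1} pick 1 [1->1 ok]
  12: obs=z cand={0,1} pick 1 [1->1 ok]
  13: obs=z cand={0,1} pick 0 [1->0 ok]
  14: obs=z cand={0,1} pick 0 [0->0 ok]
  15: obs=z cand={0,1} pick 0 [0->0 ok]
  16: obs=z cand={0,1} pick 0 [0->0 ok]
  17: obs=z cand={0,1} pick 0 [0->0 ok]
  18: obs=x cand={3} pick 3 [0->3 ok]

0,0,3,1,0,3,1,0,3,1,1,1,1,0,0,0,0,0,3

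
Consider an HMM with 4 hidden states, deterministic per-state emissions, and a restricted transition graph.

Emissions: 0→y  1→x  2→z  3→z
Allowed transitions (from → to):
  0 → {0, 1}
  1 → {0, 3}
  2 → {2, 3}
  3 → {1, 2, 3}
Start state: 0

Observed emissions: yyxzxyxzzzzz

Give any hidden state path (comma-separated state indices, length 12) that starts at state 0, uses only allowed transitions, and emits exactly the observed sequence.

0,0,1,3,1,0,1,3,2,3,3,2

  [0] y  {0}  => 0  start
  [1] y  {0}  => 0  0->0 ok
  [2] x  {1}  => 1  0->1 ok
  [3] z  {2,3}  => 3  1->3 ok
  [4] x  {1}  => 1  3->1 ok
  [5] y  {0}  => 0  1->0 ok
  [6] x  {1}  => 1  0->1 ok
  [7] z  {2,3}  => 3  1->3 ok
  [8] z  {2,3}  => 2  3->2 ok
  [9] z  {2,3}  => 3  2->3 ok
  [10] z  {2,3}  => 3  3->3 ok
  [11] z  {2,3}  => 2  3->2 ok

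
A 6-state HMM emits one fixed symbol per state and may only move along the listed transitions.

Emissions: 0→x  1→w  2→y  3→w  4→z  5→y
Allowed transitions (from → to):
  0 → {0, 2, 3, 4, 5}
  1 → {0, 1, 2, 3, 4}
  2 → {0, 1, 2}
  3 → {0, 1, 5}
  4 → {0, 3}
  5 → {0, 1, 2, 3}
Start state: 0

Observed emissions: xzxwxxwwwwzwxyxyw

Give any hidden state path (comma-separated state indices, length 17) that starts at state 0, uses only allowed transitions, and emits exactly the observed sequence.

  0: obs=x cand={0} pick 0 [start]
  1: obs=z cand={4} pick 4 [0->4 ok]
  2: obs=x cand={0} pick 0 [4->0 ok]
  3: obs=w cand={1,3} pick 3 [0->3 ok]
  4: obs=x cand={0} pick 0 [3->0 ok]
  5: obs=x cand={0} pick 0 [0->0 ok]
  6: obs=w cand={1,3} pick 3 [0->3 ok]
  7: obs=w cand={1,3} pick 1 [3->1 ok]
  8: obs=w cand={1,3} pick 1 [1->1 ok]
  9: obs=w cand={1,3} pick 1 [1->1 ok]
  10: obs=z cand={4} pick 4 [1->4 ok]
  11: obs=w cand={1,3} pick 3 [4->3 ok]
  12: obs=x cand={0} pick 0 [3->0 ok]
  13: obs=y cand={2,5} pick 5 [0->5 ok]
  14: obs=x cand={0} pick 0 [5->0 ok]
  15: obs=y cand={2,5} pick 5 [0->5 ok]
  16: obs=w cand={1,3} pick 3 [5->3 ok]

0,4,0,3,0,0,3,1,1,1,4,3,0,5,0,5,3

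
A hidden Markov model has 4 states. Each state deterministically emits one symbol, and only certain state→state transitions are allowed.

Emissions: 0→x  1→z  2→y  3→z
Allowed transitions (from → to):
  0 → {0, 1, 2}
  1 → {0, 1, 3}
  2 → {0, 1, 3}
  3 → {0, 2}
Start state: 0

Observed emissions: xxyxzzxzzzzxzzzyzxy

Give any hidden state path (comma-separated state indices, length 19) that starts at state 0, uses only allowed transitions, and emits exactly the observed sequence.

  0: obs=x cand={0} pick 0 [start]
  1: obs=x cand={0} pick 0 [0->0 ok]
  2: obs=y cand={2} pick 2 [0->2 ok]
  3: obs=x cand={0} pick 0 [2->0 ok]
  4: obs=z cand={1,3} pick 1 [0->1 ok]
  5: obs=z cand={1,3} pick 1 [1->1 ok]
  6: obs=x cand={0} pick 0 [1->0 ok]
  7: obs=z cand={1,3} pick 1 [0->1 ok]
  8: obs=z cand={1,3} pick 1 [1->1 ok]
  9: obs=z cand={1,3} pick 1 [1->1 ok]
  10: obs=z cand={1,3} pick 3 [1->3 ok]
  11: obs=x cand={0} pick 0 [3->0 ok]
  12: obs=z cand={1,3} pick 1 [0->1 ok]
  13: obs=z cand={1,3} pick 1 [1->1 ok]
  14: obs=z cand={1,3} pick 3 [1->3 ok]
  15: obs=y cand={2} pick 2 [3->2 ok]
  16: obs=z cand={1,3} pick 1 [2->1 ok]
  17: obs=x cand={0} pick 0 [1->0 ok]
  18: obs=y cand={2} pick 2 [0->2 ok]

0,0,2,0,1,1,0,1,1,1,3,0,1,1,3,2,1,0,2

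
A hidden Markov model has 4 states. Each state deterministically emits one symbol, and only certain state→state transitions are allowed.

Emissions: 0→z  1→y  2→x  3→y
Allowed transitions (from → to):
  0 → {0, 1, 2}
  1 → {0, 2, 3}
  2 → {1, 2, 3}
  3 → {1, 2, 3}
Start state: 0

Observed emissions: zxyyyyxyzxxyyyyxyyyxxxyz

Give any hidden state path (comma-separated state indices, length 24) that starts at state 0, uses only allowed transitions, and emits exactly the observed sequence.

  pos 0: z in {0}, choose 0; start
  pos 1: x in {2}, choose 2; 0->2 ok
  pos 2: y in {1,3}, choose 1; 2->1 ok
  pos 3: y in {1,3}, choose 3; 1->3 ok
  pos 4: y in {1,3}, choose 1; 3->1 ok
  pos 5: y in {1,3}, choose 3; 1->3 ok
  pos 6: x in {2}, choose 2; 3->2 ok
  pos 7: y in {1,3}, choose 1; 2->1 ok
  pos 8: z in {0}, choose 0; 1->0 ok
  pos 9: x in {2}, choose 2; 0->2 ok
  pos 10: x in {2}, choose 2; 2->2 ok
  pos 11: y in {1,3}, choose 3; 2->3 ok
  pos 12: y in {1,3}, choose 3; 3->3 ok
  pos 13: y in {1,3}, choose 3; 3->3 ok
  pos 14: y in {1,3}, choose 1; 3->1 ok
  pos 15: x in {2}, choose 2; 1->2 ok
  pos 16: y in {1,3}, choose 1; 2->1 ok
  pos 17: y in {1,3}, choose 3; 1->3 ok
  pos 18: y in {1,3}, choose 3; 3->3 ok
  pos 19: x in {2}, choose 2; 3->2 ok
  pos 20: x in {2}, choose 2; 2->2 ok
  pos 21: x in {2}, choose 2; 2->2 ok
  pos 22: y in {1,3}, choose 1; 2->1 ok
  pos 23: z in {0}, choose 0; 1->0 ok

0,2,1,3,1,3,2,1,0,2,2,3,3,3,1,2,1,3,3,2,2,2,1,0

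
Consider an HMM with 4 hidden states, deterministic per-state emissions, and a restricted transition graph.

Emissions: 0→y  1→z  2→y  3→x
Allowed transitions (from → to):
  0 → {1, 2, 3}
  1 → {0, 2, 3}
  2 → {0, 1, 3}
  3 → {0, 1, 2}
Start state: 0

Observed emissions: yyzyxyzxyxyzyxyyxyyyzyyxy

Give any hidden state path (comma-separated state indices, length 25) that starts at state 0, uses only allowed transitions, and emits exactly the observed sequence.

0,2,1,2,3,0,1,3,0,3,2,1,0,3,0,2,3,0,2,0,1,0,2,3,0

  0: obs=y cand={0,2} pick 0 [start]
  1: obs=y cand={0,2} pick 2 [0->2 ok]
  2: obs=z cand={1} pick 1 [2->1 ok]
  3: obs=y cand={0,2} pick 2 [1->2 ok]
  4: obs=x cand={3} pick 3 [2->3 ok]
  5: obs=y cand={0,2} pick 0 [3->0 ok]
  6: obs=z cand={1} pick 1 [0->1 ok]
  7: obs=x cand={3} pick 3 [1->3 ok]
  8: obs=y cand={0,2} pick 0 [3->0 ok]
  9: obs=x cand={3} pick 3 [0->3 ok]
  10: obs=y cand={0,2} pick 2 [3->2 ok]
  11: obs=z cand={1} pick 1 [2->1 ok]
  12: obs=y cand={0,2} pick 0 [1->0 ok]
  13: obs=x cand={3} pick 3 [0->3 ok]
  14: obs=y cand={0,2} pick 0 [3->0 ok]
  15: obs=y cand={0,2} pick 2 [0->2 ok]
  16: obs=x cand={3} pick 3 [2->3 ok]
  17: obs=y cand={0,2} pick 0 [3->0 ok]
  18: obs=y cand={0,2} pick 2 [0->2 ok]
  19: obs=y cand={0,2} pick 0 [2->0 ok]
  20: obs=z cand={1} pick 1 [0->1 ok]
  21: obs=y cand={0,2} pick 0 [1->0 ok]
  22: obs=y cand={0,2} pick 2 [0->2 ok]
  23: obs=x cand={3} pick 3 [2->3 ok]
  24: obs=y cand={0,2} pick 0 [3->0 ok]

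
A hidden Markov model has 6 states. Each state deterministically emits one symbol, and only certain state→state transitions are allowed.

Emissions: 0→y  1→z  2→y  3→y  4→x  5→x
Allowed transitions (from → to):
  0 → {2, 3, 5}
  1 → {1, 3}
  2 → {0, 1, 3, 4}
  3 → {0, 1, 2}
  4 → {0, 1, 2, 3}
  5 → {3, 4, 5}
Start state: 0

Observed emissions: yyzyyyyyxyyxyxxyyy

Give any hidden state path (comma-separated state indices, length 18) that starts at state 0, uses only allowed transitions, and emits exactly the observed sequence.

  t0 'y' -> {0,2,3}, take 0 (start)
  t1 'y' -> {0,2,3}, take 3 (0->3 ok)
  t2 'z' -> {1}, take 1 (3->1 ok)
  t3 'y' -> {0,2,3}, take 3 (1->3 ok)
  t4 'y' -> {0,2,3}, take 0 (3->0 ok)
  t5 'y' -> {0,2,3}, take 2 (0->2 ok)
  t6 'y' -> {0,2,3}, take 0 (2->0 ok)
  t7 'y' -> {0,2,3}, take 2 (0->2 ok)
  t8 'x' -> {4,5}, take 4 (2->4 ok)
  t9 'y' -> {0,2,3}, take 0 (4->0 ok)
  t10 'y' -> {0,2,3}, take 2 (0->2 ok)
  t11 'x' -> {4,5}, take 4 (2->4 ok)
  t12 'y' -> {0,2,3}, take 0 (4->0 ok)
  t13 'x' -> {4,5}, take 5 (0->5 ok)
  t14 'x' -> {4,5}, take 5 (5->5 ok)
  t15 'y' -> {0,2,3}, take 3 (5->3 ok)
  t16 'y' -> {0,2,3}, take 2 (3->2 ok)
  t17 'y' -> {0,2,3}, take 0 (2->0 ok)

0,3,1,3,0,2,0,2,4,0,2,4,0,5,5,3,2,0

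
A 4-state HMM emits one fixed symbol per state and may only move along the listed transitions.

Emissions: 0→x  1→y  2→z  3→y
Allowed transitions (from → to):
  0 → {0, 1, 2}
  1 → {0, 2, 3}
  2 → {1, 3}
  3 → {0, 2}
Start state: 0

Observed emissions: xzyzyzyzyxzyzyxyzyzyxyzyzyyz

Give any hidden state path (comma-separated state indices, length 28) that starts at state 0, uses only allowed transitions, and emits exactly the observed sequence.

0,2,3,2,1,2,1,2,3,0,2,1,2,3,0,1,2,1,2,3,0,1,2,3,2,1,3,2

  pos 0: x in {0}, choose 0; start
  pos 1: z in {2}, choose 2; 0->2 ok
  pos 2: y in {1,3}, choose 3; 2->3 ok
  pos 3: z in {2}, choose 2; 3->2 ok
  pos 4: y in {1,3}, choose 1; 2->1 ok
  pos 5: z in {2}, choose 2; 1->2 ok
  pos 6: y in {1,3}, choose 1; 2->1 ok
  pos 7: z in {2}, choose 2; 1->2 ok
  pos 8: y in {1,3}, choose 3; 2->3 ok
  pos 9: x in {0}, choose 0; 3->0 ok
  pos 10: z in {2}, choose 2; 0->2 ok
  pos 11: y in {1,3}, choose 1; 2->1 ok
  pos 12: z in {2}, choose 2; 1->2 ok
  pos 13: y in {1,3}, choose 3; 2->3 ok
  pos 14: x in {0}, choose 0; 3->0 ok
  pos 15: y in {1,3}, choose 1; 0->1 ok
  pos 16: z in {2}, choose 2; 1->2 ok
  pos 17: y in {1,3}, choose 1; 2->1 ok
  pos 18: z in {2}, choose 2; 1->2 ok
  pos 19: y in {1,3}, choose 3; 2->3 ok
  pos 20: x in {0}, choose 0; 3->0 ok
  pos 21: y in {1,3}, choose 1; 0->1 ok
  pos 22: z in {2}, choose 2; 1->2 ok
  pos 23: y in {1,3}, choose 3; 2->3 ok
  pos 24: z in {2}, choose 2; 3->2 ok
  pos 25: y in {1,3}, choose 1; 2->1 ok
  pos 26: y in {1,3}, choose 3; 1->3 ok
  pos 27: z in {2}, choose 2; 3->2 ok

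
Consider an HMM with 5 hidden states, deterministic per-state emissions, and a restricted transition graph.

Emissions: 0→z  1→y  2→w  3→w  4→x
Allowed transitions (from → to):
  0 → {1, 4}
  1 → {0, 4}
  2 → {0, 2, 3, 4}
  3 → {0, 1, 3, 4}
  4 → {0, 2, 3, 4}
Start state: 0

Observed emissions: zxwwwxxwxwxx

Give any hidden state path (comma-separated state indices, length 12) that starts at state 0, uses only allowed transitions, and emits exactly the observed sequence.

  pos 0: z in {0}, choose 0; start
  pos 1: x in {4}, choose 4; 0->4 ok
  pos 2: w in {2,3}, choose 2; 4->2 ok
  pos 3: w in {2,3}, choose 3; 2->3 ok
  pos 4: w in {2,3}, choose 3; 3->3 ok
  pos 5: x in {4}, choose 4; 3->4 ok
  pos 6: x in {4}, choose 4; 4->4 ok
  pos 7: w in {2,3}, choose 2; 4->2 ok
  pos 8: x in {4}, choose 4; 2->4 ok
  pos 9: w in {2,3}, choose 2; 4->2 ok
  pos 10: x in {4}, choose 4; 2->4 ok
  pos 11: x in {4}, choose 4; 4->4 ok

0,4,2,3,3,4,4,2,4,2,4,4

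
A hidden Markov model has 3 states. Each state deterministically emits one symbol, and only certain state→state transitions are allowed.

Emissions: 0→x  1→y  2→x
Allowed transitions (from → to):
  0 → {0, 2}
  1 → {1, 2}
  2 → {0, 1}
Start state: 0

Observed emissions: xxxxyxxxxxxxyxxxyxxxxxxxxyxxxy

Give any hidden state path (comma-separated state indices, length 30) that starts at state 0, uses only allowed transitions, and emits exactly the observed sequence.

  [0] x  {0,2}  => 0  start
  [1] x  {0,2}  => 0  0->0 ok
  [2] x  {0,2}  => 0  0->0 ok
  [3] x  {0,2}  => 2  0->2 ok
  [4] y  {1}  => 1  2->1 ok
  [5] x  {0,2}  => 2  1->2 ok
  [6] x  {0,2}  => 0  2->0 ok
  [7] x  {0,2}  => 0  0->0 ok
  [8] x  {0,2}  => 0  0->0 ok
  [9] x  {0,2}  => 0  0->0 ok
  [10] x  {0,2}  => 0  0->0 ok
  [11] x  {0,2}  => 2  0->2 ok
  [12] y  {1}  => 1  2->1 ok
  [13] x  {0,2}  => 2  1->2 ok
  [14] x  {0,2}  => 0  2->0 ok
  [15] x  {0,2}  => 2  0->2 ok
  [16] y  {1}  => 1  2->1 ok
  [17] x  {0,2}  => 2  1->2 ok
  [18] x  {0,2}  => 0  2->0 ok
  [19] x  {0,2}  => 0  0->0 ok
  [20] x  {0,2}  => 0  0->0 ok
  [21] x  {0,2}  => 2  0->2 ok
  [22] x  {0,2}  => 0  2->0 ok
  [23] x  {0,2}  => 0  0->0 ok
  [24] x  {0,2}  => 2  0->2 ok
  [25] y  {1}  => 1  2->1 ok
  [26] x  {0,2}  => 2  1->2 ok
  [27] x  {0,2}  => 0  2->0 ok
  [28] x  {0,2}  => 2  0->2 ok
  [29] y  {1}  => 1  2->1 ok

0,0,0,2,1,2,0,0,0,0,0,2,1,2,0,2,1,2,0,0,0,2,0,0,2,1,2,0,2,1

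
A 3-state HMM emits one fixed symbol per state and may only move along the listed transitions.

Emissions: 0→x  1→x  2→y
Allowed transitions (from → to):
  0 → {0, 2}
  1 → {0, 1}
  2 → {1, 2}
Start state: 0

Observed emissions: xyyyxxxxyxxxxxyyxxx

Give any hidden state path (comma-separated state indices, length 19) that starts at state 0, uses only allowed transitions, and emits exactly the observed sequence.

0,2,2,2,1,1,0,0,2,1,1,0,0,0,2,2,1,1,0

  0: obs=x cand={0,1} pick 0 [start]
  1: obs=y cand={2} pick 2 [0->2 ok]
  2: obs=y cand={2} pick 2 [2->2 ok]
  3: obs=y cand={2} pick 2 [2->2 ok]
  4: obs=x cand={0,1} pick 1 [2->1 ok]
  5: obs=x cand={0,1} pick 1 [1->1 ok]
  6: obs=x cand={0,1} pick 0 [1->0 ok]
  7: obs=x cand={0,1} pick 0 [0->0 ok]
  8: obs=y cand={2} pick 2 [0->2 ok]
  9: obs=x cand={0,1} pick 1 [2->1 ok]
  10: obs=x cand={0,1} pick 1 [1->1 ok]
  11: obs=x cand={0,1} pick 0 [1->0 ok]
  12: obs=x cand={0,1} pick 0 [0->0 ok]
  13: obs=x cand={0,1} pick 0 [0->0 ok]
  14: obs=y cand={2} pick 2 [0->2 ok]
  15: obs=y cand={2} pick 2 [2->2 ok]
  16: obs=x cand={0,1} pick 1 [2->1 ok]
  17: obs=x cand={0,1} pick 1 [1->1 ok]
  18: obs=x cand={0,1} pick 0 [1->0 ok]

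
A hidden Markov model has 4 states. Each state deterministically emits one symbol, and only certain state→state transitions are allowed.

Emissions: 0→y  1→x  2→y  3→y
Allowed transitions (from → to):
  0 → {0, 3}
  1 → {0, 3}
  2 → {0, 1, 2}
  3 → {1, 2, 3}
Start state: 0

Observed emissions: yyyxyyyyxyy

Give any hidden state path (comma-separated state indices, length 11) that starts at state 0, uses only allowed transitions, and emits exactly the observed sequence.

0,0,3,1,0,3,3,2,1,3,3

  [0] y  {0,2,3}  => 0  start
  [1] y  {0,2,3}  => 0  0->0 ok
  [2] y  {0,2,3}  => 3  0->3 ok
  [3] x  {1}  => 1  3->1 ok
  [4] y  {0,2,3}  => 0  1->0 ok
  [5] y  {0,2,3}  => 3  0->3 ok
  [6] y  {0,2,3}  => 3  3->3 ok
  [7] y  {0,2,3}  => 2  3->2 ok
  [8] x  {1}  => 1  2->1 ok
  [9] y  {0,2,3}  => 3  1->3 ok
  [10] y  {0,2,3}  => 3  3->3 ok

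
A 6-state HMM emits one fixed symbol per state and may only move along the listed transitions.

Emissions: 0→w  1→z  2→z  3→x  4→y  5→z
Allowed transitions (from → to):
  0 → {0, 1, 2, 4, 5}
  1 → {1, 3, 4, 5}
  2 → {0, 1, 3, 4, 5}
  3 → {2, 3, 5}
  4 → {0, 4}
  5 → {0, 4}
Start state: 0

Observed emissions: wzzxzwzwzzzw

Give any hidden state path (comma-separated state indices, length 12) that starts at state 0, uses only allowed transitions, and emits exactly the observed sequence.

  pos 0: w in {0}, choose 0; start
  pos 1: z in {1,2,5}, choose 1; 0->1 ok
  pos 2: z in {1,2,5}, choose 1; 1->1 ok
  pos 3: x in {3}, choose 3; 1->3 ok
  pos 4: z in {1,2,5}, choose 5; 3->5 ok
  pos 5: w in {0}, choose 0; 5->0 ok
  pos 6: z in {1,2,5}, choose 5; 0->5 ok
  pos 7: w in {0}, choose 0; 5->0 ok
  pos 8: z in {1,2,5}, choose 2; 0->2 ok
  pos 9: z in {1,2,5}, choose 1; 2->1 ok
  pos 10: z in {1,2,5}, choose 5; 1->5 ok
  pos 11: w in {0}, choose 0; 5->0 ok

0,1,1,3,5,0,5,0,2,1,5,0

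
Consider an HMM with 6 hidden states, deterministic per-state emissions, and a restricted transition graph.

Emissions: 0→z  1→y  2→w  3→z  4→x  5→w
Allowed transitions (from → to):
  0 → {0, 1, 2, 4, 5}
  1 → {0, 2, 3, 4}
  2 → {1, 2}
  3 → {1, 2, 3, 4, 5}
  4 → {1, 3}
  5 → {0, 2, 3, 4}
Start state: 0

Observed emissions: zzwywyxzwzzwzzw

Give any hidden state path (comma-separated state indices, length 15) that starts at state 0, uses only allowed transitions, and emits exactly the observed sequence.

  pos 0: z in {0,3}, choose 0; start
  pos 1: z in {0,3}, choose 0; 0->0 ok
  pos 2: w in {2,5}, choose 2; 0->2 ok
  pos 3: y in {1}, choose 1; 2->1 ok
  pos 4: w in {2,5}, choose 2; 1->2 ok
  pos 5: y in {1}, choose 1; 2->1 ok
  pos 6: x in {4}, choose 4; 1->4 ok
  pos 7: z in {0,3}, choose 3; 4->3 ok
  pos 8: w in {2,5}, choose 5; 3->5 ok
  pos 9: z in {0,3}, choose 0; 5->0 ok
  pos 10: z in {0,3}, choose 0; 0->0 ok
  pos 11: w in {2,5}, choose 5; 0->5 ok
  pos 12: z in {0,3}, choose 3; 5->3 ok
  pos 13: z in {0,3}, choose 3; 3->3 ok
  pos 14: w in {2,5}, choose 2; 3->2 ok

0,0,2,1,2,1,4,3,5,0,0,5,3,3,2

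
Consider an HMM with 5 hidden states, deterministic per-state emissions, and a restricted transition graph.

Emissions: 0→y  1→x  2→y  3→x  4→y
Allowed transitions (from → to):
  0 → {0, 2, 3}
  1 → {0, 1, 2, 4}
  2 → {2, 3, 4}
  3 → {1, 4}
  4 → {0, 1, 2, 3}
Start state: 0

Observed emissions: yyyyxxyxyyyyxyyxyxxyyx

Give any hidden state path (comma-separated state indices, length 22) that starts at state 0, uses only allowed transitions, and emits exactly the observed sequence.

0,0,2,2,3,1,0,3,4,0,2,2,3,4,0,3,4,3,1,0,2,3

  pos 0: y in {0,2,4}, choose 0; start
  pos 1: y in {0,2,4}, choose 0; 0->0 ok
  pos 2: y in {0,2,4}, choose 2; 0->2 ok
  pos 3: y in {0,2,4}, choose 2; 2->2 ok
  pos 4: x in {1,3}, choose 3; 2->3 ok
  pos 5: x in {1,3}, choose 1; 3->1 ok
  pos 6: y in {0,2,4}, choose 0; 1->0 ok
  pos 7: x in {1,3}, choose 3; 0->3 ok
  pos 8: y in {0,2,4}, choose 4; 3->4 ok
  pos 9: y in {0,2,4}, choose 0; 4->0 ok
  pos 10: y in {0,2,4}, choose 2; 0->2 ok
  pos 11: y in {0,2,4}, choose 2; 2->2 ok
  pos 12: x in {1,3}, choose 3; 2->3 ok
  pos 13: y in {0,2,4}, choose 4; 3->4 ok
  pos 14: y in {0,2,4}, choose 0; 4->0 ok
  pos 15: x in {1,3}, choose 3; 0->3 ok
  pos 16: y in {0,2,4}, choose 4; 3->4 ok
  pos 17: x in {1,3}, choose 3; 4->3 ok
  pos 18: x in {1,3}, choose 1; 3->1 ok
  pos 19: y in {0,2,4}, choose 0; 1->0 ok
  pos 20: y in {0,2,4}, choose 2; 0->2 ok
  pos 21: x in {1,3}, choose 3; 2->3 ok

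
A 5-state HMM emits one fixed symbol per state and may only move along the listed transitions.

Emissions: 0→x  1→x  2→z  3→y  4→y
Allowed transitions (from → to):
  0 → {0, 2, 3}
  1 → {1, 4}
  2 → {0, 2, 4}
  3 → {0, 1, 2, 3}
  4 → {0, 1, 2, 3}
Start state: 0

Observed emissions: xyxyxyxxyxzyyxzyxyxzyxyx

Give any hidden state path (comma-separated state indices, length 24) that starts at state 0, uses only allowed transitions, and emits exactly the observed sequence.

0,3,1,4,1,4,0,0,3,0,2,4,3,0,2,4,1,4,0,2,4,1,4,1

  t0 'x' -> {0,1}, take 0 (start)
  t1 'y' -> {3,4}, take 3 (0->3 ok)
  t2 'x' -> {0,1}, take 1 (3->1 ok)
  t3 'y' -> {3,4}, take 4 (1->4 ok)
  t4 'x' -> {0,1}, take 1 (4->1 ok)
  t5 'y' -> {3,4}, take 4 (1->4 ok)
  t6 'x' -> {0,1}, take 0 (4->0 ok)
  t7 'x' -> {0,1}, take 0 (0->0 ok)
  t8 'y' -> {3,4}, take 3 (0->3 ok)
  t9 'x' -> {0,1}, take 0 (3->0 ok)
  t10 'z' -> {2}, take 2 (0->2 ok)
  t11 'y' -> {3,4}, take 4 (2->4 ok)
  t12 'y' -> {3,4}, take 3 (4->3 ok)
  t13 'x' -> {0,1}, take 0 (3->0 ok)
  t14 'z' -> {2}, take 2 (0->2 ok)
  t15 'y' -> {3,4}, take 4 (2->4 ok)
  t16 'x' -> {0,1}, take 1 (4->1 ok)
  t17 'y' -> {3,4}, take 4 (1->4 ok)
  t18 'x' -> {0,1}, take 0 (4->0 ok)
  t19 'z' -> {2}, take 2 (0->2 ok)
  t20 'y' -> {3,4}, take 4 (2->4 ok)
  t21 'x' -> {0,1}, take 1 (4->1 ok)
  t22 'y' -> {3,4}, take 4 (1->4 ok)
  t23 'x' -> {0,1}, take 1 (4->1 ok)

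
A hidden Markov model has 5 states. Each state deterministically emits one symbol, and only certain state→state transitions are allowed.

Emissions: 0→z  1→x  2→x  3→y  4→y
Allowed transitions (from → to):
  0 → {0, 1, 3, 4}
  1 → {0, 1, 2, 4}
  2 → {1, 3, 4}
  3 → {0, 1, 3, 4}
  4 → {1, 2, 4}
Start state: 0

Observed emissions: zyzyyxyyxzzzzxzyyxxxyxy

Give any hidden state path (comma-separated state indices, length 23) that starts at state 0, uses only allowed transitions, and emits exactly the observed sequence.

0,3,0,3,4,2,3,3,1,0,0,0,0,1,0,3,4,2,1,1,4,2,3

  pos 0: z in {0}, choose 0; start
  pos 1: y in {3,4}, choose 3; 0->3 ok
  pos 2: z in {0}, choose 0; 3->0 ok
  pos 3: y in {3,4}, choose 3; 0->3 ok
  pos 4: y in {3,4}, choose 4; 3->4 ok
  pos 5: x in {1,2}, choose 2; 4->2 ok
  pos 6: y in {3,4}, choose 3; 2->3 ok
  pos 7: y in {3,4}, choose 3; 3->3 ok
  pos 8: x in {1,2}, choose 1; 3->1 ok
  pos 9: z in {0}, choose 0; 1->0 ok
  pos 10: z in {0}, choose 0; 0->0 ok
  pos 11: z in {0}, choose 0; 0->0 ok
  pos 12: z in {0}, choose 0; 0->0 ok
  pos 13: x in {1,2}, choose 1; 0->1 ok
  pos 14: z in {0}, choose 0; 1->0 ok
  pos 15: y in {3,4}, choose 3; 0->3 ok
  pos 16: y in {3,4}, choose 4; 3->4 ok
  pos 17: x in {1,2}, choose 2; 4->2 ok
  pos 18: x in {1,2}, choose 1; 2->1 ok
  pos 19: x in {1,2}, choose 1; 1->1 ok
  pos 20: y in {3,4}, choose 4; 1->4 ok
  pos 21: x in {1,2}, choose 2; 4->2 ok
  pos 22: y in {3,4}, choose 3; 2->3 ok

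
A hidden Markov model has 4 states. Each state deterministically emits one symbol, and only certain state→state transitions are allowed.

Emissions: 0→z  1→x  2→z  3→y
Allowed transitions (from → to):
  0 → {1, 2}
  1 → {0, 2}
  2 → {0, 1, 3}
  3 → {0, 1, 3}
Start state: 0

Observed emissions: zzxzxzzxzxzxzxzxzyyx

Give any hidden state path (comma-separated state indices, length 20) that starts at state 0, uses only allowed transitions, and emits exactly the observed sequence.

0,2,1,0,1,0,2,1,2,1,0,1,0,1,0,1,2,3,3,1

  [0] z  {0,2}  => 0  start
  [1] z  {0,2}  => 2  0->2 ok
  [2] x  {1}  => 1  2->1 ok
  [3] z  {0,2}  => 0  1->0 ok
  [4] x  {1}  => 1  0->1 ok
  [5] z  {0,2}  => 0  1->0 ok
  [6] z  {0,2}  => 2  0->2 ok
  [7] x  {1}  => 1  2->1 ok
  [8] z  {0,2}  => 2  1->2 ok
  [9] x  {1}  => 1  2->1 ok
  [10] z  {0,2}  => 0  1->0 ok
  [11] x  {1}  => 1  0->1 ok
  [12] z  {0,2}  => 0  1->0 ok
  [13] x  {1}  => 1  0->1 ok
  [14] z  {0,2}  => 0  1->0 ok
  [15] x  {1}  => 1  0->1 ok
  [16] z  {0,2}  => 2  1->2 ok
  [17] y  {3}  => 3  2->3 ok
  [18] y  {3}  => 3  3->3 ok
  [19] x  {1}  => 1  3->1 ok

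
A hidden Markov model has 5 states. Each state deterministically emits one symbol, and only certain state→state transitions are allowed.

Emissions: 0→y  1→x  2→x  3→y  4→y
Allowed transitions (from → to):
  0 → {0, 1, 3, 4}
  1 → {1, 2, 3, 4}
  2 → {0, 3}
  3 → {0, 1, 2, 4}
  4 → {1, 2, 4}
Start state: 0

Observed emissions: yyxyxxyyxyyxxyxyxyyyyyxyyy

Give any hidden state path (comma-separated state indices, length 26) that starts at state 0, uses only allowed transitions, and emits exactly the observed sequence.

0,3,1,3,1,2,3,4,2,0,3,1,2,0,1,4,1,3,0,3,0,3,2,3,0,0

  [0] y  {0,3,4}  => 0  start
  [1] y  {0,3,4}  => 3  0->3 ok
  [2] x  {1,2}  => 1  3->1 ok
  [3] y  {0,3,4}  => 3  1->3 ok
  [4] x  {1,2}  => 1  3->1 ok
  [5] x  {1,2}  => 2  1->2 ok
  [6] y  {0,3,4}  => 3  2->3 ok
  [7] y  {0,3,4}  => 4  3->4 ok
  [8] x  {1,2}  => 2  4->2 ok
  [9] y  {0,3,4}  => 0  2->0 ok
  [10] y  {0,3,4}  => 3  0->3 ok
  [11] x  {1,2}  => 1  3->1 ok
  [12] x  {1,2}  => 2  1->2 ok
  [13] y  {0,3,4}  => 0  2->0 ok
  [14] x  {1,2}  => 1  0->1 ok
  [15] y  {0,3,4}  => 4  1->4 ok
  [16] x  {1,2}  => 1  4->1 ok
  [17] y  {0,3,4}  => 3  1->3 ok
  [18] y  {0,3,4}  => 0  3->0 ok
  [19] y  {0,3,4}  => 3  0->3 ok
  [20] y  {0,3,4}  => 0  3->0 ok
  [21] y  {0,3,4}  => 3  0->3 ok
  [22] x  {1,2}  => 2  3->2 ok
  [23] y  {0,3,4}  => 3  2->3 ok
  [24] y  {0,3,4}  => 0  3->0 ok
  [25] y  {0,3,4}  => 0  0->0 ok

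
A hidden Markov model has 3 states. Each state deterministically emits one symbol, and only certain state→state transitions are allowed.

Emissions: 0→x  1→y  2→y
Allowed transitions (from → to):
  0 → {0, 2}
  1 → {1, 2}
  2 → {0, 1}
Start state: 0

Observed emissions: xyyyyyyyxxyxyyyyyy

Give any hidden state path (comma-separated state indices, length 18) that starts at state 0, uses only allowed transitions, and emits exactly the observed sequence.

  pos 0: x in {0}, choose 0; start
  pos 1: y in {1,2}, choose 2; 0->2 ok
  pos 2: y in {1,2}, choose 1; 2->1 ok
  pos 3: y in {1,2}, choose 1; 1->1 ok
  pos 4: y in {1,2}, choose 1; 1->1 ok
  pos 5: y in {1,2}, choose 2; 1->2 ok
  pos 6: y in {1,2}, choose 1; 2->1 ok
  pos 7: y in {1,2}, choose 2; 1->2 ok
  pos 8: x in {0}, choose 0; 2->0 ok
  pos 9: x in {0}, choose 0; 0->0 ok
  pos 10: y in {1,2}, choose 2; 0->2 ok
  pos 11: x in {0}, choose 0; 2->0 ok
  pos 12: y in {1,2}, choose 2; 0->2 ok
  pos 13: y in {1,2}, choose 1; 2->1 ok
  pos 14: y in {1,2}, choose 1; 1->1 ok
  pos 15: y in {1,2}, choose 1; 1->1 ok
  pos 16: y in {1,2}, choose 1; 1->1 ok
  pos 17: y in {1,2}, choose 2; 1->2 ok

0,2,1,1,1,2,1,2,0,0,2,0,2,1,1,1,1,2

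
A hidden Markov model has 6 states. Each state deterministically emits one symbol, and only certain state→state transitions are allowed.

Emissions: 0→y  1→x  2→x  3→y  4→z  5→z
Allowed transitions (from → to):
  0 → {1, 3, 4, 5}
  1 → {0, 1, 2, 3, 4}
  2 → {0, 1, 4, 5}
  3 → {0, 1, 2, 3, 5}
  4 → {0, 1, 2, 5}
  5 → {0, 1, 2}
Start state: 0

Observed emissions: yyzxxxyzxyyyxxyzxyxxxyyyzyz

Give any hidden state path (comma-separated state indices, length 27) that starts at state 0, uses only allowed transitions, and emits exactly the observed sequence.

  0: obs=y cand={0,3} pick 0 [start]
  1: obs=y cand={0,3} pick 3 [0->3 ok]
  2: obs=z cand={4,5} pick 5 [3->5 ok]
  3: obs=x cand={1,2} pick 2 [5->2 ok]
  4: obs=x cand={1,2} pick 1 [2->1 ok]
  5: obs=x cand={1,2} pick 1 [1->1 ok]
  6: obs=y cand={0,3} pick 0 [1->0 ok]
  7: obs=z cand={4,5} pick 5 [0->5 ok]
  8: obs=x cand={1,2} pick 2 [5->2 ok]
  9: obs=y cand={0,3} pick 0 [2->0 ok]
  10: obs=y cand={0,3} pick 3 [0->3 ok]
  11: obs=y cand={0,3} pick 3 [3->3 ok]
  12: obs=x cand={1,2} pick 1 [3->1 ok]
  13: obs=x cand={1,2} pick 1 [1->1 ok]
  14: obs=y cand={0,3} pick 0 [1->0 ok]
  15: obs=z cand={4,5} pick 5 [0->5 ok]
  16: obs=x cand={1,2} pick 1 [5->1 ok]
  17: obs=y cand={0,3} pick 0 [1->0 ok]
  18: obs=x cand={1,2} pick 1 [0->1 ok]
  19: obs=x cand={1,2} pick 1 [1->1 ok]
  20: obs=x cand={1,2} pick 2 [1->2 ok]
  21: obs=y cand={0,3} pick 0 [2->0 ok]
  22: obs=y cand={0,3} pick 3 [0->3 ok]
  23: obs=y cand={0,3} pick 3 [3->3 ok]
  24: obs=z cand={4,5} pick 5 [3->5 ok]
  25: obs=y cand={0,3} pick 0 [5->0 ok]
  26: obs=z cand={4,5} pick 5 [0->5 ok]

0,3,5,2,1,1,0,5,2,0,3,3,1,1,0,5,1,0,1,1,2,0,3,3,5,0,5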